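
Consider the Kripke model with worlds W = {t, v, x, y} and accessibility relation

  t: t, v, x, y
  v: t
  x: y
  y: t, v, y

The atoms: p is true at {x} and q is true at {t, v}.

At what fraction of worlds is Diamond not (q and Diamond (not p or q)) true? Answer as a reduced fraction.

3/4

t: successors {t, v, x, y}; not (q and Diamond (not p or q)) there: t:F, v:F, x:T, y:T. ✓
v: successors {t}; not (q and Diamond (not p or q)) there: t:F. ✗
x: successors {y}; not (q and Diamond (not p or q)) there: y:T. ✓
y: successors {t, v, y}; not (q and Diamond (not p or q)) there: t:F, v:F, y:T. ✓
That's 3 of 4 worlds, so 3/4.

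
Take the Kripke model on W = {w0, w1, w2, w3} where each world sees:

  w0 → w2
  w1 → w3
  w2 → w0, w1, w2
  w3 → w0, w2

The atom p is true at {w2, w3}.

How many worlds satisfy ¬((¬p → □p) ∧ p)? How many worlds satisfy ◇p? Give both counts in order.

2 and 4

For ¬((¬p → □p) ∧ p):
w0: (¬p → □p) ∧ p is F. ✓
w1: (¬p → □p) ∧ p is F. ✓
w2: (¬p → □p) ∧ p is T. ✗
w3: (¬p → □p) ∧ p is T. ✗
— 2 worlds.
For ◇p:
w0: successors {w2}; p there: w2:T. ✓
w1: successors {w3}; p there: w3:T. ✓
w2: successors {w0, w1, w2}; p there: w0:F, w1:F, w2:T. ✓
w3: successors {w0, w2}; p there: w0:F, w2:T. ✓
— 4 worlds.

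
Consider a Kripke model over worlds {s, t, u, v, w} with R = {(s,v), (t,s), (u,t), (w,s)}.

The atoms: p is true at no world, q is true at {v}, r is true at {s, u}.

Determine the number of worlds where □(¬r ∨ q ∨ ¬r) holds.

s: successors {v}; ¬r ∨ q ∨ ¬r there: v:T. ✓
t: successors {s}; ¬r ∨ q ∨ ¬r there: s:F. ✗
u: successors {t}; ¬r ∨ q ∨ ¬r there: t:T. ✓
v: no successors, so □(¬r ∨ q ∨ ¬r) holds vacuously. ✓
w: successors {s}; ¬r ∨ q ∨ ¬r there: s:F. ✗
Satisfying worlds: {s, u, v}.

3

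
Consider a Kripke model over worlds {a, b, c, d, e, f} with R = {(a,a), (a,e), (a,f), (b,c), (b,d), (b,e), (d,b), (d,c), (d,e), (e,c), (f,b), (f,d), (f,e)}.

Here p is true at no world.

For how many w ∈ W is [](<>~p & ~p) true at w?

3

a: successors {a, e, f}; <>~p & ~p there: a:T, e:T, f:T. ✓
b: successors {c, d, e}; <>~p & ~p there: c:F, d:T, e:T. ✗
c: no successors, so [](<>~p & ~p) holds vacuously. ✓
d: successors {b, c, e}; <>~p & ~p there: b:T, c:F, e:T. ✗
e: successors {c}; <>~p & ~p there: c:F. ✗
f: successors {b, d, e}; <>~p & ~p there: b:T, d:T, e:T. ✓
Satisfying worlds: {a, c, f}.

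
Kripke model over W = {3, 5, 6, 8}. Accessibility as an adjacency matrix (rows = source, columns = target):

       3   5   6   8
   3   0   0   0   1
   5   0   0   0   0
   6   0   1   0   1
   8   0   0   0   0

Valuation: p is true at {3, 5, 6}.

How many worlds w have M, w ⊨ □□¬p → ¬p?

1

3: □□¬p is T, ¬p is F. ✗
5: □□¬p is T, ¬p is F. ✗
6: □□¬p is T, ¬p is F. ✗
8: □□¬p is T, ¬p is T. ✓
Satisfying worlds: {8}.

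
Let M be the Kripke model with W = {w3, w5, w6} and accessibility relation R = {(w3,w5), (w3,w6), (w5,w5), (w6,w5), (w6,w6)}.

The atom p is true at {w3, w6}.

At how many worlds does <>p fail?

1

w3: successors {w5, w6}; p there: w5:F, w6:T. ✓
w5: successors {w5}; p there: w5:F. ✗
w6: successors {w5, w6}; p there: w5:F, w6:T. ✓
Satisfying worlds: {w3, w6}.
So <>p fails at the other 1 world.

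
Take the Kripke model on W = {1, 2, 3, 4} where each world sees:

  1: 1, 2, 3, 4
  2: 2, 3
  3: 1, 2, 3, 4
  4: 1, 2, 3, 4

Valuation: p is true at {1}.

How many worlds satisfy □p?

1: successors {1, 2, 3, 4}; p there: 1:T, 2:F, 3:F, 4:F. ✗
2: successors {2, 3}; p there: 2:F, 3:F. ✗
3: successors {1, 2, 3, 4}; p there: 1:T, 2:F, 3:F, 4:F. ✗
4: successors {1, 2, 3, 4}; p there: 1:T, 2:F, 3:F, 4:F. ✗
Satisfying worlds: ∅.

0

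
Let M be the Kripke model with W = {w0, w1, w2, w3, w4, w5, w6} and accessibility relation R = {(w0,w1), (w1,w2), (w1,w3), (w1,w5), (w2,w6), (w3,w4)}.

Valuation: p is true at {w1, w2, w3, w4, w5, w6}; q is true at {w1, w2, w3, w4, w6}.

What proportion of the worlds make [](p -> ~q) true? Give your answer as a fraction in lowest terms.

w0: successors {w1}; p -> ~q there: w1:F. ✗
w1: successors {w2, w3, w5}; p -> ~q there: w2:F, w3:F, w5:T. ✗
w2: successors {w6}; p -> ~q there: w6:F. ✗
w3: successors {w4}; p -> ~q there: w4:F. ✗
w4: no successors, so [](p -> ~q) holds vacuously. ✓
w5: no successors, so [](p -> ~q) holds vacuously. ✓
w6: no successors, so [](p -> ~q) holds vacuously. ✓
That's 3 of 7 worlds, so 3/7.

3/7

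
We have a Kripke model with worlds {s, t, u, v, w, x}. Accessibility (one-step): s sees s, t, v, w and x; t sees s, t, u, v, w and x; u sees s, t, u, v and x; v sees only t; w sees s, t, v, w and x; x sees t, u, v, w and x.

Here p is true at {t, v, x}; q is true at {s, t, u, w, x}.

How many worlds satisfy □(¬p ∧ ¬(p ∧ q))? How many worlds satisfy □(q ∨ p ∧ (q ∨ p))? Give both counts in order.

0 and 6

For □(¬p ∧ ¬(p ∧ q)):
s: successors {s, t, v, w, x}; ¬p ∧ ¬(p ∧ q) there: s:T, t:F, v:F, w:T, x:F. ✗
t: successors {s, t, u, v, w, x}; ¬p ∧ ¬(p ∧ q) there: s:T, t:F, u:T, v:F, w:T, x:F. ✗
u: successors {s, t, u, v, x}; ¬p ∧ ¬(p ∧ q) there: s:T, t:F, u:T, v:F, x:F. ✗
v: successors {t}; ¬p ∧ ¬(p ∧ q) there: t:F. ✗
w: successors {s, t, v, w, x}; ¬p ∧ ¬(p ∧ q) there: s:T, t:F, v:F, w:T, x:F. ✗
x: successors {t, u, v, w, x}; ¬p ∧ ¬(p ∧ q) there: t:F, u:T, v:F, w:T, x:F. ✗
— 0 worlds.
For □(q ∨ p ∧ (q ∨ p)):
s: successors {s, t, v, w, x}; q ∨ p ∧ (q ∨ p) there: s:T, t:T, v:T, w:T, x:T. ✓
t: successors {s, t, u, v, w, x}; q ∨ p ∧ (q ∨ p) there: s:T, t:T, u:T, v:T, w:T, x:T. ✓
u: successors {s, t, u, v, x}; q ∨ p ∧ (q ∨ p) there: s:T, t:T, u:T, v:T, x:T. ✓
v: successors {t}; q ∨ p ∧ (q ∨ p) there: t:T. ✓
w: successors {s, t, v, w, x}; q ∨ p ∧ (q ∨ p) there: s:T, t:T, v:T, w:T, x:T. ✓
x: successors {t, u, v, w, x}; q ∨ p ∧ (q ∨ p) there: t:T, u:T, v:T, w:T, x:T. ✓
— 6 worlds.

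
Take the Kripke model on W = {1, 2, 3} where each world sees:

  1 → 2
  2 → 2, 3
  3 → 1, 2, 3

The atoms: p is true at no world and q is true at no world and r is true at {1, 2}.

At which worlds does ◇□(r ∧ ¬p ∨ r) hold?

{3}

1: successors {2}; □(r ∧ ¬p ∨ r) there: 2:F. ✗
2: successors {2, 3}; □(r ∧ ¬p ∨ r) there: 2:F, 3:F. ✗
3: successors {1, 2, 3}; □(r ∧ ¬p ∨ r) there: 1:T, 2:F, 3:F. ✓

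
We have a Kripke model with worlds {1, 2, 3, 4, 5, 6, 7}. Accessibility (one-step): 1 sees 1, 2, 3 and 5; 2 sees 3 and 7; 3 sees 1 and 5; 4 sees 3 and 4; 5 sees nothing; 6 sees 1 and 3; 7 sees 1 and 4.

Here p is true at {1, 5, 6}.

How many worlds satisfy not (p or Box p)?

3

1: p or Box p is T. ✗
2: p or Box p is F. ✓
3: p or Box p is T. ✗
4: p or Box p is F. ✓
5: p or Box p is T. ✗
6: p or Box p is T. ✗
7: p or Box p is F. ✓
Satisfying worlds: {2, 4, 7}.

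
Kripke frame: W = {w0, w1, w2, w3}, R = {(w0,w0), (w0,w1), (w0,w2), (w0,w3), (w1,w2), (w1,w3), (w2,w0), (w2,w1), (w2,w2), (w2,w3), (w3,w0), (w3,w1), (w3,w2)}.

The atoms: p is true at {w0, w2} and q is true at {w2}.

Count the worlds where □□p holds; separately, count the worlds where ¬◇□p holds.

For □□p:
w0: successors {w0, w1, w2, w3}; □p there: w0:F, w1:F, w2:F, w3:F. ✗
w1: successors {w2, w3}; □p there: w2:F, w3:F. ✗
w2: successors {w0, w1, w2, w3}; □p there: w0:F, w1:F, w2:F, w3:F. ✗
w3: successors {w0, w1, w2}; □p there: w0:F, w1:F, w2:F. ✗
— 0 worlds.
For ¬◇□p:
w0: ◇□p is F. ✓
w1: ◇□p is F. ✓
w2: ◇□p is F. ✓
w3: ◇□p is F. ✓
— 4 worlds.

0 and 4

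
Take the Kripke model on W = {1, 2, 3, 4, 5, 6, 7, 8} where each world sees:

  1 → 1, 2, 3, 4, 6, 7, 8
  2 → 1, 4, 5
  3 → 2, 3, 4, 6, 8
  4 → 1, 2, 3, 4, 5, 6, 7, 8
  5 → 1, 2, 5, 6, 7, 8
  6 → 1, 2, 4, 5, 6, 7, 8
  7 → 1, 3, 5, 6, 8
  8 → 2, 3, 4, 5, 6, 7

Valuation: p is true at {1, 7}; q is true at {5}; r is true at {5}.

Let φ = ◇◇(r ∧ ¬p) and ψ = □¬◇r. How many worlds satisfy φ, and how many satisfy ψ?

For ◇◇(r ∧ ¬p):
1: successors {1, 2, 3, 4, 6, 7, 8}; ◇(r ∧ ¬p) there: 1:F, 2:T, 3:F, 4:T, 6:T, 7:T, 8:T. ✓
2: successors {1, 4, 5}; ◇(r ∧ ¬p) there: 1:F, 4:T, 5:T. ✓
3: successors {2, 3, 4, 6, 8}; ◇(r ∧ ¬p) there: 2:T, 3:F, 4:T, 6:T, 8:T. ✓
4: successors {1, 2, 3, 4, 5, 6, 7, 8}; ◇(r ∧ ¬p) there: 1:F, 2:T, 3:F, 4:T, 5:T, 6:T, 7:T, 8:T. ✓
5: successors {1, 2, 5, 6, 7, 8}; ◇(r ∧ ¬p) there: 1:F, 2:T, 5:T, 6:T, 7:T, 8:T. ✓
6: successors {1, 2, 4, 5, 6, 7, 8}; ◇(r ∧ ¬p) there: 1:F, 2:T, 4:T, 5:T, 6:T, 7:T, 8:T. ✓
7: successors {1, 3, 5, 6, 8}; ◇(r ∧ ¬p) there: 1:F, 3:F, 5:T, 6:T, 8:T. ✓
8: successors {2, 3, 4, 5, 6, 7}; ◇(r ∧ ¬p) there: 2:T, 3:F, 4:T, 5:T, 6:T, 7:T. ✓
— 8 worlds.
For □¬◇r:
1: successors {1, 2, 3, 4, 6, 7, 8}; ¬◇r there: 1:T, 2:F, 3:T, 4:F, 6:F, 7:F, 8:F. ✗
2: successors {1, 4, 5}; ¬◇r there: 1:T, 4:F, 5:F. ✗
3: successors {2, 3, 4, 6, 8}; ¬◇r there: 2:F, 3:T, 4:F, 6:F, 8:F. ✗
4: successors {1, 2, 3, 4, 5, 6, 7, 8}; ¬◇r there: 1:T, 2:F, 3:T, 4:F, 5:F, 6:F, 7:F, 8:F. ✗
5: successors {1, 2, 5, 6, 7, 8}; ¬◇r there: 1:T, 2:F, 5:F, 6:F, 7:F, 8:F. ✗
6: successors {1, 2, 4, 5, 6, 7, 8}; ¬◇r there: 1:T, 2:F, 4:F, 5:F, 6:F, 7:F, 8:F. ✗
7: successors {1, 3, 5, 6, 8}; ¬◇r there: 1:T, 3:T, 5:F, 6:F, 8:F. ✗
8: successors {2, 3, 4, 5, 6, 7}; ¬◇r there: 2:F, 3:T, 4:F, 5:F, 6:F, 7:F. ✗
— 0 worlds.

8 and 0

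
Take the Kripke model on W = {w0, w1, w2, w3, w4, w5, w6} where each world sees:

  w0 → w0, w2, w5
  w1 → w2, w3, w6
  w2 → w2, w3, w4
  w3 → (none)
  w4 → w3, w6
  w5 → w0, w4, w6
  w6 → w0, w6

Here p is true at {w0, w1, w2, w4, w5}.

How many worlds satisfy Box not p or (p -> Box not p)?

3

w0: Box not p is F, p -> Box not p is F. ✗
w1: Box not p is F, p -> Box not p is F. ✗
w2: Box not p is F, p -> Box not p is F. ✗
w3: Box not p is T, p -> Box not p is T. ✓
w4: Box not p is T, p -> Box not p is T. ✓
w5: Box not p is F, p -> Box not p is F. ✗
w6: Box not p is F, p -> Box not p is T. ✓
Satisfying worlds: {w3, w4, w6}.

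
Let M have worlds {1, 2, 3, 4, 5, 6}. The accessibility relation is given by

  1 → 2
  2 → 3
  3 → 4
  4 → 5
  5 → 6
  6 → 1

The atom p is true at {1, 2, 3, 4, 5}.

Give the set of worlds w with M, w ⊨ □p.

1: successors {2}; p there: 2:T. ✓
2: successors {3}; p there: 3:T. ✓
3: successors {4}; p there: 4:T. ✓
4: successors {5}; p there: 5:T. ✓
5: successors {6}; p there: 6:F. ✗
6: successors {1}; p there: 1:T. ✓

{1, 2, 3, 4, 6}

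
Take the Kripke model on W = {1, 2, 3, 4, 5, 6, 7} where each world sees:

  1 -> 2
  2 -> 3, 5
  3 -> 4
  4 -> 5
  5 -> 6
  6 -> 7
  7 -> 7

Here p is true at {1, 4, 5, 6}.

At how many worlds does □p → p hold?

1: □p is F, p is T. ✓
2: □p is F, p is F. ✓
3: □p is T, p is F. ✗
4: □p is T, p is T. ✓
5: □p is T, p is T. ✓
6: □p is F, p is T. ✓
7: □p is F, p is F. ✓
Satisfying worlds: {1, 2, 4, 5, 6, 7}.

6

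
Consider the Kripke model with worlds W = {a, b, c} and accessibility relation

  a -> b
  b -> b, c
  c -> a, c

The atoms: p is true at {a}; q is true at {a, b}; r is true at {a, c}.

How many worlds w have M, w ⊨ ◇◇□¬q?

a: successors {b}; ◇□¬q there: b:F. ✗
b: successors {b, c}; ◇□¬q there: b:F, c:F. ✗
c: successors {a, c}; ◇□¬q there: a:F, c:F. ✗
Satisfying worlds: ∅.

0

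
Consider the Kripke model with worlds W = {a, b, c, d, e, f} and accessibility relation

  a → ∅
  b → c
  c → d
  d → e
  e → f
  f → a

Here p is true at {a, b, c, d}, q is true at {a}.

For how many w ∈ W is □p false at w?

2

a: no successors, so □p holds vacuously. ✓
b: successors {c}; p there: c:T. ✓
c: successors {d}; p there: d:T. ✓
d: successors {e}; p there: e:F. ✗
e: successors {f}; p there: f:F. ✗
f: successors {a}; p there: a:T. ✓
Satisfying worlds: {a, b, c, f}.
So □p fails at the other 2 worlds.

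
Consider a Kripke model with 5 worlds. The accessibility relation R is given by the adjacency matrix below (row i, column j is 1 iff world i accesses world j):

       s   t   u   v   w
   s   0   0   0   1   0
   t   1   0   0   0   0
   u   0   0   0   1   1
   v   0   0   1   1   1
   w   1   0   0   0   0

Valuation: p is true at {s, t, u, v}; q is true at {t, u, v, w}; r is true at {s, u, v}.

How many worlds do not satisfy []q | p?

1

s: []q is T, p is T. ✓
t: []q is F, p is T. ✓
u: []q is T, p is T. ✓
v: []q is T, p is T. ✓
w: []q is F, p is F. ✗
Satisfying worlds: {s, t, u, v}.
So []q | p fails at the other 1 world.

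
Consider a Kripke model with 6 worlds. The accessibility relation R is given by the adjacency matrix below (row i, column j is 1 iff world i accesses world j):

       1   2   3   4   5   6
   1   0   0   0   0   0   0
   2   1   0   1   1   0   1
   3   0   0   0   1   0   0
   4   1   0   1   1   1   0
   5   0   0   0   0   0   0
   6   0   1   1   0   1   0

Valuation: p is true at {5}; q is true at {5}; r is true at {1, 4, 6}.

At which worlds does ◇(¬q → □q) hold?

1: no successors, so ◇(¬q → □q) fails. ✗
2: successors {1, 3, 4, 6}; ¬q → □q there: 1:T, 3:F, 4:F, 6:F. ✓
3: successors {4}; ¬q → □q there: 4:F. ✗
4: successors {1, 3, 4, 5}; ¬q → □q there: 1:T, 3:F, 4:F, 5:T. ✓
5: no successors, so ◇(¬q → □q) fails. ✗
6: successors {2, 3, 5}; ¬q → □q there: 2:F, 3:F, 5:T. ✓

{2, 4, 6}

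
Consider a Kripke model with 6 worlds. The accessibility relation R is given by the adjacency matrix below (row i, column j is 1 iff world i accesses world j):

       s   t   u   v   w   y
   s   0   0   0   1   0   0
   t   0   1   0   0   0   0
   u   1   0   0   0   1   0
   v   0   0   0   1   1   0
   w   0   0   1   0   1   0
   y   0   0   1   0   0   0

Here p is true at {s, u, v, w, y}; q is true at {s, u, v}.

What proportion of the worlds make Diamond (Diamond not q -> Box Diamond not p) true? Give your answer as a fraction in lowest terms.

s: successors {v}; Diamond not q -> Box Diamond not p there: v:F. ✗
t: successors {t}; Diamond not q -> Box Diamond not p there: t:T. ✓
u: successors {s, w}; Diamond not q -> Box Diamond not p there: s:T, w:F. ✓
v: successors {v, w}; Diamond not q -> Box Diamond not p there: v:F, w:F. ✗
w: successors {u, w}; Diamond not q -> Box Diamond not p there: u:F, w:F. ✗
y: successors {u}; Diamond not q -> Box Diamond not p there: u:F. ✗
That's 2 of 6 worlds, so 2/6 = 1/3.

1/3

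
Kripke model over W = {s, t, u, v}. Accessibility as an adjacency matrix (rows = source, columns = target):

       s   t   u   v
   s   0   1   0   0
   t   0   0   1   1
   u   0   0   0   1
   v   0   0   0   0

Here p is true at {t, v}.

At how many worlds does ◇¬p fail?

s: successors {t}; ¬p there: t:F. ✗
t: successors {u, v}; ¬p there: u:T, v:F. ✓
u: successors {v}; ¬p there: v:F. ✗
v: no successors, so ◇¬p fails. ✗
Satisfying worlds: {t}.
So ◇¬p fails at the other 3 worlds.

3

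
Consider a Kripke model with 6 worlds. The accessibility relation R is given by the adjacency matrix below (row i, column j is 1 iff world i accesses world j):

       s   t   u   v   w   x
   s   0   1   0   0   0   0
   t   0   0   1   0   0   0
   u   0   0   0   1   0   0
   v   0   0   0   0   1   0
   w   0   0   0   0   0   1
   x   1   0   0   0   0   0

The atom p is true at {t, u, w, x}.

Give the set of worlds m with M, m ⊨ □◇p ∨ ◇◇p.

s: □◇p is T, ◇◇p is T. ✓
t: □◇p is F, ◇◇p is F. ✗
u: □◇p is T, ◇◇p is T. ✓
v: □◇p is T, ◇◇p is T. ✓
w: □◇p is F, ◇◇p is F. ✗
x: □◇p is T, ◇◇p is T. ✓

{s, u, v, x}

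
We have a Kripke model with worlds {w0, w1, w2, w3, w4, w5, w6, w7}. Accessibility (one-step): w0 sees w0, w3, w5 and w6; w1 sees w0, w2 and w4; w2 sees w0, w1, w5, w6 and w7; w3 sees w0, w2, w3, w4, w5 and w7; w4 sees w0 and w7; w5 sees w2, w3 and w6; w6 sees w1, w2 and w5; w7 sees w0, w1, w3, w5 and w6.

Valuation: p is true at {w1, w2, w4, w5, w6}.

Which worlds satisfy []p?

w0: successors {w0, w3, w5, w6}; p there: w0:F, w3:F, w5:T, w6:T. ✗
w1: successors {w0, w2, w4}; p there: w0:F, w2:T, w4:T. ✗
w2: successors {w0, w1, w5, w6, w7}; p there: w0:F, w1:T, w5:T, w6:T, w7:F. ✗
w3: successors {w0, w2, w3, w4, w5, w7}; p there: w0:F, w2:T, w3:F, w4:T, w5:T, w7:F. ✗
w4: successors {w0, w7}; p there: w0:F, w7:F. ✗
w5: successors {w2, w3, w6}; p there: w2:T, w3:F, w6:T. ✗
w6: successors {w1, w2, w5}; p there: w1:T, w2:T, w5:T. ✓
w7: successors {w0, w1, w3, w5, w6}; p there: w0:F, w1:T, w3:F, w5:T, w6:T. ✗

{w6}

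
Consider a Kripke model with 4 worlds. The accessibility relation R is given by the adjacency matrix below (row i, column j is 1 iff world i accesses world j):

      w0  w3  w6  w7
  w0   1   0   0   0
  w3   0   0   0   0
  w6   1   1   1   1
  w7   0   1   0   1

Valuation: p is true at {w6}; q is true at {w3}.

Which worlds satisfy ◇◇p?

{w6}

w0: successors {w0}; ◇p there: w0:F. ✗
w3: no successors, so ◇◇p fails. ✗
w6: successors {w0, w3, w6, w7}; ◇p there: w0:F, w3:F, w6:T, w7:F. ✓
w7: successors {w3, w7}; ◇p there: w3:F, w7:F. ✗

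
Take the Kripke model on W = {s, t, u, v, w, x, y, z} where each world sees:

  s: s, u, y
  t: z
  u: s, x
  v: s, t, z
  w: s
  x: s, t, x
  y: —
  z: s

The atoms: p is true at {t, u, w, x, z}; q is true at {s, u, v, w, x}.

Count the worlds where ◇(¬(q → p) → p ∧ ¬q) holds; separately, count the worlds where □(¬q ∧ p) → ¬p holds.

5 and 7

For ◇(¬(q → p) → p ∧ ¬q):
s: successors {s, u, y}; ¬(q → p) → p ∧ ¬q there: s:F, u:T, y:T. ✓
t: successors {z}; ¬(q → p) → p ∧ ¬q there: z:T. ✓
u: successors {s, x}; ¬(q → p) → p ∧ ¬q there: s:F, x:T. ✓
v: successors {s, t, z}; ¬(q → p) → p ∧ ¬q there: s:F, t:T, z:T. ✓
w: successors {s}; ¬(q → p) → p ∧ ¬q there: s:F. ✗
x: successors {s, t, x}; ¬(q → p) → p ∧ ¬q there: s:F, t:T, x:T. ✓
y: no successors, so ◇(¬(q → p) → p ∧ ¬q) fails. ✗
z: successors {s}; ¬(q → p) → p ∧ ¬q there: s:F. ✗
— 5 worlds.
For □(¬q ∧ p) → ¬p:
s: □(¬q ∧ p) is F, ¬p is T. ✓
t: □(¬q ∧ p) is T, ¬p is F. ✗
u: □(¬q ∧ p) is F, ¬p is F. ✓
v: □(¬q ∧ p) is F, ¬p is T. ✓
w: □(¬q ∧ p) is F, ¬p is F. ✓
x: □(¬q ∧ p) is F, ¬p is F. ✓
y: □(¬q ∧ p) is T, ¬p is T. ✓
z: □(¬q ∧ p) is F, ¬p is F. ✓
— 7 worlds.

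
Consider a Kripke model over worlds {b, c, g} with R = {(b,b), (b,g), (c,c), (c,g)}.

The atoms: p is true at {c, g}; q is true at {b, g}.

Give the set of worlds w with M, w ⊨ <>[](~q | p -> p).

b: successors {b, g}; [](~q | p -> p) there: b:T, g:T. ✓
c: successors {c, g}; [](~q | p -> p) there: c:T, g:T. ✓
g: no successors, so <>[](~q | p -> p) fails. ✗

{b, c}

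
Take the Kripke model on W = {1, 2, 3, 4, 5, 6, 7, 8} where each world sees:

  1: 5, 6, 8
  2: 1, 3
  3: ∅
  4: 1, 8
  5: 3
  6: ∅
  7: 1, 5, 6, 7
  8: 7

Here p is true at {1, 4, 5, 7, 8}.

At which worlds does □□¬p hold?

1: successors {5, 6, 8}; □¬p there: 5:T, 6:T, 8:F. ✗
2: successors {1, 3}; □¬p there: 1:F, 3:T. ✗
3: no successors, so □□¬p holds vacuously. ✓
4: successors {1, 8}; □¬p there: 1:F, 8:F. ✗
5: successors {3}; □¬p there: 3:T. ✓
6: no successors, so □□¬p holds vacuously. ✓
7: successors {1, 5, 6, 7}; □¬p there: 1:F, 5:T, 6:T, 7:F. ✗
8: successors {7}; □¬p there: 7:F. ✗

{3, 5, 6}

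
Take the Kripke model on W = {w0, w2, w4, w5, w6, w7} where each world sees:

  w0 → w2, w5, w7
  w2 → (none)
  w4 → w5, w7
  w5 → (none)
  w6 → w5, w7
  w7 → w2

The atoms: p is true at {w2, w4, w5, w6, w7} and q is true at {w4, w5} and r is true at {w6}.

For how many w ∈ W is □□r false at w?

w0: successors {w2, w5, w7}; □r there: w2:T, w5:T, w7:F. ✗
w2: no successors, so □□r holds vacuously. ✓
w4: successors {w5, w7}; □r there: w5:T, w7:F. ✗
w5: no successors, so □□r holds vacuously. ✓
w6: successors {w5, w7}; □r there: w5:T, w7:F. ✗
w7: successors {w2}; □r there: w2:T. ✓
Satisfying worlds: {w2, w5, w7}.
So □□r fails at the other 3 worlds.

3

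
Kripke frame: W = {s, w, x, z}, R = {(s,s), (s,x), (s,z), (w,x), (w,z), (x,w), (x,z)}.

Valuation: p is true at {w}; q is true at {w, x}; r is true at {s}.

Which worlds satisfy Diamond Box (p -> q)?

{s, w, x}

s: successors {s, x, z}; Box (p -> q) there: s:T, x:T, z:T. ✓
w: successors {x, z}; Box (p -> q) there: x:T, z:T. ✓
x: successors {w, z}; Box (p -> q) there: w:T, z:T. ✓
z: no successors, so Diamond Box (p -> q) fails. ✗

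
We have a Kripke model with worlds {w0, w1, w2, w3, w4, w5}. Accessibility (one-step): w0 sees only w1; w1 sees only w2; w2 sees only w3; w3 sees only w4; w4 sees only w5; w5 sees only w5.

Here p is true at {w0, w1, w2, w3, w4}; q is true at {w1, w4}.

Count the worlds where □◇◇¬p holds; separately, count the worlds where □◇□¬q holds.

4 and 5

For □◇◇¬p:
w0: successors {w1}; ◇◇¬p there: w1:F. ✗
w1: successors {w2}; ◇◇¬p there: w2:F. ✗
w2: successors {w3}; ◇◇¬p there: w3:T. ✓
w3: successors {w4}; ◇◇¬p there: w4:T. ✓
w4: successors {w5}; ◇◇¬p there: w5:T. ✓
w5: successors {w5}; ◇◇¬p there: w5:T. ✓
— 4 worlds.
For □◇□¬q:
w0: successors {w1}; ◇□¬q there: w1:T. ✓
w1: successors {w2}; ◇□¬q there: w2:F. ✗
w2: successors {w3}; ◇□¬q there: w3:T. ✓
w3: successors {w4}; ◇□¬q there: w4:T. ✓
w4: successors {w5}; ◇□¬q there: w5:T. ✓
w5: successors {w5}; ◇□¬q there: w5:T. ✓
— 5 worlds.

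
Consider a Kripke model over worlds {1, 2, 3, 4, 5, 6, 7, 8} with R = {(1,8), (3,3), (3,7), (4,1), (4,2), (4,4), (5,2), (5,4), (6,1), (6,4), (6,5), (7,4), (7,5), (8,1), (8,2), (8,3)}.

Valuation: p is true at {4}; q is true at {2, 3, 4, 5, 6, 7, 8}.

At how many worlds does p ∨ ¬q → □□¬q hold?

1: p ∨ ¬q is T, □□¬q is F. ✗
2: p ∨ ¬q is F, □□¬q is T. ✓
3: p ∨ ¬q is F, □□¬q is F. ✓
4: p ∨ ¬q is T, □□¬q is F. ✗
5: p ∨ ¬q is F, □□¬q is F. ✓
6: p ∨ ¬q is F, □□¬q is F. ✓
7: p ∨ ¬q is F, □□¬q is F. ✓
8: p ∨ ¬q is F, □□¬q is F. ✓
Satisfying worlds: {2, 3, 5, 6, 7, 8}.

6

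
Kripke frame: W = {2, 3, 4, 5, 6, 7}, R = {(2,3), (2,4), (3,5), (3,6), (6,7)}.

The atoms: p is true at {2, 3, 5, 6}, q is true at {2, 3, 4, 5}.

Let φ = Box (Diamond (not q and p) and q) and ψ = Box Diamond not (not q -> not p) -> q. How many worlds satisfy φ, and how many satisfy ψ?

3 and 5

For Box (Diamond (not q and p) and q):
2: successors {3, 4}; Diamond (not q and p) and q there: 3:T, 4:F. ✗
3: successors {5, 6}; Diamond (not q and p) and q there: 5:F, 6:F. ✗
4: no successors, so Box (Diamond (not q and p) and q) holds vacuously. ✓
5: no successors, so Box (Diamond (not q and p) and q) holds vacuously. ✓
6: successors {7}; Diamond (not q and p) and q there: 7:F. ✗
7: no successors, so Box (Diamond (not q and p) and q) holds vacuously. ✓
— 3 worlds.
For Box Diamond not (not q -> not p) -> q:
2: Box Diamond not (not q -> not p) is F, q is T. ✓
3: Box Diamond not (not q -> not p) is F, q is T. ✓
4: Box Diamond not (not q -> not p) is T, q is T. ✓
5: Box Diamond not (not q -> not p) is T, q is T. ✓
6: Box Diamond not (not q -> not p) is F, q is F. ✓
7: Box Diamond not (not q -> not p) is T, q is F. ✗
— 5 worlds.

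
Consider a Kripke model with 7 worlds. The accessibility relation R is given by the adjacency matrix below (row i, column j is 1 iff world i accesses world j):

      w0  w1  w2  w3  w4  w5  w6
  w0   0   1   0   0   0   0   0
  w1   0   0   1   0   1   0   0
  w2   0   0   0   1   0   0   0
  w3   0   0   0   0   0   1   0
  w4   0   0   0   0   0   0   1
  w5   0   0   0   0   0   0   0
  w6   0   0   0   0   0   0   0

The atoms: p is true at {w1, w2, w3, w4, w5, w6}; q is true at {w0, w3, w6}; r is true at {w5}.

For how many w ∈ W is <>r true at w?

1

w0: successors {w1}; r there: w1:F. ✗
w1: successors {w2, w4}; r there: w2:F, w4:F. ✗
w2: successors {w3}; r there: w3:F. ✗
w3: successors {w5}; r there: w5:T. ✓
w4: successors {w6}; r there: w6:F. ✗
w5: no successors, so <>r fails. ✗
w6: no successors, so <>r fails. ✗
Satisfying worlds: {w3}.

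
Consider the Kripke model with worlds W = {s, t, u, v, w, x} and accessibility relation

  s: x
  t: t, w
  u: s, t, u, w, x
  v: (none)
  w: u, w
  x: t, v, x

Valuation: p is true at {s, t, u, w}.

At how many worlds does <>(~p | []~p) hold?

3

s: successors {x}; ~p | []~p there: x:T. ✓
t: successors {t, w}; ~p | []~p there: t:F, w:F. ✗
u: successors {s, t, u, w, x}; ~p | []~p there: s:T, t:F, u:F, w:F, x:T. ✓
v: no successors, so <>(~p | []~p) fails. ✗
w: successors {u, w}; ~p | []~p there: u:F, w:F. ✗
x: successors {t, v, x}; ~p | []~p there: t:F, v:T, x:T. ✓
Satisfying worlds: {s, u, x}.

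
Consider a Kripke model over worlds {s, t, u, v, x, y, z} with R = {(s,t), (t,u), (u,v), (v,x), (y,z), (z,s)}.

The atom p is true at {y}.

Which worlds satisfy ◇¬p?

s: successors {t}; ¬p there: t:T. ✓
t: successors {u}; ¬p there: u:T. ✓
u: successors {v}; ¬p there: v:T. ✓
v: successors {x}; ¬p there: x:T. ✓
x: no successors, so ◇¬p fails. ✗
y: successors {z}; ¬p there: z:T. ✓
z: successors {s}; ¬p there: s:T. ✓

{s, t, u, v, y, z}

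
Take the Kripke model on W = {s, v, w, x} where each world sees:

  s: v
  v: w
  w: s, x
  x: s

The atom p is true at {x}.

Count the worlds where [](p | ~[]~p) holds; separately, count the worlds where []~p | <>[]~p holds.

For [](p | ~[]~p):
s: successors {v}; p | ~[]~p there: v:F. ✗
v: successors {w}; p | ~[]~p there: w:T. ✓
w: successors {s, x}; p | ~[]~p there: s:F, x:T. ✗
x: successors {s}; p | ~[]~p there: s:F. ✗
— 1 world.
For []~p | <>[]~p:
s: []~p is T, <>[]~p is T. ✓
v: []~p is T, <>[]~p is F. ✓
w: []~p is F, <>[]~p is T. ✓
x: []~p is T, <>[]~p is T. ✓
— 4 worlds.

1 and 4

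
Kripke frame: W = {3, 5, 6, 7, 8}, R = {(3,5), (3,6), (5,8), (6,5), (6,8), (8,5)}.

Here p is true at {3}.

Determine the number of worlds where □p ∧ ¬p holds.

3: □p is F, ¬p is F. ✗
5: □p is F, ¬p is T. ✗
6: □p is F, ¬p is T. ✗
7: □p is T, ¬p is T. ✓
8: □p is F, ¬p is T. ✗
Satisfying worlds: {7}.

1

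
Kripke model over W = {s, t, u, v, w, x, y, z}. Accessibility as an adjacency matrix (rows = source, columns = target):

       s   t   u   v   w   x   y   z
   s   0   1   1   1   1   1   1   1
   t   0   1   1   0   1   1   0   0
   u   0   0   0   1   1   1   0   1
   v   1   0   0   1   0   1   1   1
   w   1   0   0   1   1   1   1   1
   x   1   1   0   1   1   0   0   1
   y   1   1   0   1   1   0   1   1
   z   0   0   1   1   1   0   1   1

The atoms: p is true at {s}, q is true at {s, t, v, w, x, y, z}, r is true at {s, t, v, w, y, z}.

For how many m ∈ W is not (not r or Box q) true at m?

s: not r or Box q is F. ✓
t: not r or Box q is F. ✓
u: not r or Box q is T. ✗
v: not r or Box q is T. ✗
w: not r or Box q is T. ✗
x: not r or Box q is T. ✗
y: not r or Box q is T. ✗
z: not r or Box q is F. ✓
Satisfying worlds: {s, t, z}.

3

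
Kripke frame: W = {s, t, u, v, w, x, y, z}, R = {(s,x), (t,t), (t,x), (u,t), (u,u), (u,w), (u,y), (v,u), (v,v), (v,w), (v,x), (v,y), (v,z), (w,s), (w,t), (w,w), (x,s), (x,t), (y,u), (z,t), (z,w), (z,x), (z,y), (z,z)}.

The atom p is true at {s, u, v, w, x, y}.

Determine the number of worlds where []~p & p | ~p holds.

s: []~p & p is F, ~p is F. ✗
t: []~p & p is F, ~p is T. ✓
u: []~p & p is F, ~p is F. ✗
v: []~p & p is F, ~p is F. ✗
w: []~p & p is F, ~p is F. ✗
x: []~p & p is F, ~p is F. ✗
y: []~p & p is F, ~p is F. ✗
z: []~p & p is F, ~p is T. ✓
Satisfying worlds: {t, z}.

2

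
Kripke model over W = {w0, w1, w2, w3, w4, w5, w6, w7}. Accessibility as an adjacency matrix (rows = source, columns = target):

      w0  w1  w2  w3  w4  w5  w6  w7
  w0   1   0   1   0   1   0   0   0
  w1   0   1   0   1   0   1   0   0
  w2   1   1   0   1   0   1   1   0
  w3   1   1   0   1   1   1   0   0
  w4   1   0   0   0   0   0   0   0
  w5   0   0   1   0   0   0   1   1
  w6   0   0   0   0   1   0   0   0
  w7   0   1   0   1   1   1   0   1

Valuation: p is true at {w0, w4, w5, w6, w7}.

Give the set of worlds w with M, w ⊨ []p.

{w4, w6}

w0: successors {w0, w2, w4}; p there: w0:T, w2:F, w4:T. ✗
w1: successors {w1, w3, w5}; p there: w1:F, w3:F, w5:T. ✗
w2: successors {w0, w1, w3, w5, w6}; p there: w0:T, w1:F, w3:F, w5:T, w6:T. ✗
w3: successors {w0, w1, w3, w4, w5}; p there: w0:T, w1:F, w3:F, w4:T, w5:T. ✗
w4: successors {w0}; p there: w0:T. ✓
w5: successors {w2, w6, w7}; p there: w2:F, w6:T, w7:T. ✗
w6: successors {w4}; p there: w4:T. ✓
w7: successors {w1, w3, w4, w5, w7}; p there: w1:F, w3:F, w4:T, w5:T, w7:T. ✗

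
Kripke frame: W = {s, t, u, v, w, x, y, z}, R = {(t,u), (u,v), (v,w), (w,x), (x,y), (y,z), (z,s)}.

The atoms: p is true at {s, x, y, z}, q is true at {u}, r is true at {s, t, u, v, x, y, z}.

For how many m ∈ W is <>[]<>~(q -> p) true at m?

s: no successors, so <>[]<>~(q -> p) fails. ✗
t: successors {u}; []<>~(q -> p) there: u:F. ✗
u: successors {v}; []<>~(q -> p) there: v:F. ✗
v: successors {w}; []<>~(q -> p) there: w:F. ✗
w: successors {x}; []<>~(q -> p) there: x:F. ✗
x: successors {y}; []<>~(q -> p) there: y:F. ✗
y: successors {z}; []<>~(q -> p) there: z:F. ✗
z: successors {s}; []<>~(q -> p) there: s:T. ✓
Satisfying worlds: {z}.

1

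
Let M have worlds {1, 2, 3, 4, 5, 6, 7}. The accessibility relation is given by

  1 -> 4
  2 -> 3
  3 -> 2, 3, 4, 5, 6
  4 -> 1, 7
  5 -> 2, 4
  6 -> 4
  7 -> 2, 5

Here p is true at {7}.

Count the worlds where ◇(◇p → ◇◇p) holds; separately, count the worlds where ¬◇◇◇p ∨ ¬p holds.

5 and 6

For ◇(◇p → ◇◇p):
1: successors {4}; ◇p → ◇◇p there: 4:F. ✗
2: successors {3}; ◇p → ◇◇p there: 3:T. ✓
3: successors {2, 3, 4, 5, 6}; ◇p → ◇◇p there: 2:T, 3:T, 4:F, 5:T, 6:T. ✓
4: successors {1, 7}; ◇p → ◇◇p there: 1:T, 7:T. ✓
5: successors {2, 4}; ◇p → ◇◇p there: 2:T, 4:F. ✓
6: successors {4}; ◇p → ◇◇p there: 4:F. ✗
7: successors {2, 5}; ◇p → ◇◇p there: 2:T, 5:T. ✓
— 5 worlds.
For ¬◇◇◇p ∨ ¬p:
1: ¬◇◇◇p is T, ¬p is T. ✓
2: ¬◇◇◇p is F, ¬p is T. ✓
3: ¬◇◇◇p is F, ¬p is T. ✓
4: ¬◇◇◇p is F, ¬p is T. ✓
5: ¬◇◇◇p is T, ¬p is T. ✓
6: ¬◇◇◇p is T, ¬p is T. ✓
7: ¬◇◇◇p is F, ¬p is F. ✗
— 6 worlds.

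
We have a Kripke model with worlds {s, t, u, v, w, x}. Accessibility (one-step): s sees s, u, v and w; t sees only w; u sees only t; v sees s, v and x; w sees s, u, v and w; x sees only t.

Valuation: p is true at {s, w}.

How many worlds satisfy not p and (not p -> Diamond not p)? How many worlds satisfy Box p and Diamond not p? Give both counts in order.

3 and 0

For not p and (not p -> Diamond not p):
s: not p is F, not p -> Diamond not p is T. ✗
t: not p is T, not p -> Diamond not p is F. ✗
u: not p is T, not p -> Diamond not p is T. ✓
v: not p is T, not p -> Diamond not p is T. ✓
w: not p is F, not p -> Diamond not p is T. ✗
x: not p is T, not p -> Diamond not p is T. ✓
— 3 worlds.
For Box p and Diamond not p:
s: Box p is F, Diamond not p is T. ✗
t: Box p is T, Diamond not p is F. ✗
u: Box p is F, Diamond not p is T. ✗
v: Box p is F, Diamond not p is T. ✗
w: Box p is F, Diamond not p is T. ✗
x: Box p is F, Diamond not p is T. ✗
— 0 worlds.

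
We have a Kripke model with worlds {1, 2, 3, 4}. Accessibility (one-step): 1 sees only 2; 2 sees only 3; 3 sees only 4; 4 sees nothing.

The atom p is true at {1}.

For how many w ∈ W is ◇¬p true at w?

1: successors {2}; ¬p there: 2:T. ✓
2: successors {3}; ¬p there: 3:T. ✓
3: successors {4}; ¬p there: 4:T. ✓
4: no successors, so ◇¬p fails. ✗
Satisfying worlds: {1, 2, 3}.

3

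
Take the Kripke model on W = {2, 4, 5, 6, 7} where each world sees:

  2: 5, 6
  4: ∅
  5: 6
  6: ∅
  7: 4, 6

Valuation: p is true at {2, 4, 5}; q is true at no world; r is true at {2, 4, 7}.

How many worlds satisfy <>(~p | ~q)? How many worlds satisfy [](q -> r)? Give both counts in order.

For <>(~p | ~q):
2: successors {5, 6}; ~p | ~q there: 5:T, 6:T. ✓
4: no successors, so <>(~p | ~q) fails. ✗
5: successors {6}; ~p | ~q there: 6:T. ✓
6: no successors, so <>(~p | ~q) fails. ✗
7: successors {4, 6}; ~p | ~q there: 4:T, 6:T. ✓
— 3 worlds.
For [](q -> r):
2: successors {5, 6}; q -> r there: 5:T, 6:T. ✓
4: no successors, so [](q -> r) holds vacuously. ✓
5: successors {6}; q -> r there: 6:T. ✓
6: no successors, so [](q -> r) holds vacuously. ✓
7: successors {4, 6}; q -> r there: 4:T, 6:T. ✓
— 5 worlds.

3 and 5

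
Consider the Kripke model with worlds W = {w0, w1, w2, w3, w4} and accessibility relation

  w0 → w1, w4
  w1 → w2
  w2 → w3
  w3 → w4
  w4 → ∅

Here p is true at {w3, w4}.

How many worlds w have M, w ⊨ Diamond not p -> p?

w0: Diamond not p is T, p is F. ✗
w1: Diamond not p is T, p is F. ✗
w2: Diamond not p is F, p is F. ✓
w3: Diamond not p is F, p is T. ✓
w4: Diamond not p is F, p is T. ✓
Satisfying worlds: {w2, w3, w4}.

3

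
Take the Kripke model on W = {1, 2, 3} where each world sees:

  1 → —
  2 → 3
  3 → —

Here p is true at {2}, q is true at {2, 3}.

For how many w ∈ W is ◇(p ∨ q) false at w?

1: no successors, so ◇(p ∨ q) fails. ✗
2: successors {3}; p ∨ q there: 3:T. ✓
3: no successors, so ◇(p ∨ q) fails. ✗
Satisfying worlds: {2}.
So ◇(p ∨ q) fails at the other 2 worlds.

2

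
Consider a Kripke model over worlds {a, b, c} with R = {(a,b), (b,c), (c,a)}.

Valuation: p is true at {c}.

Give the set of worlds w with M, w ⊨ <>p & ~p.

{b}

a: <>p is F, ~p is T. ✗
b: <>p is T, ~p is T. ✓
c: <>p is F, ~p is F. ✗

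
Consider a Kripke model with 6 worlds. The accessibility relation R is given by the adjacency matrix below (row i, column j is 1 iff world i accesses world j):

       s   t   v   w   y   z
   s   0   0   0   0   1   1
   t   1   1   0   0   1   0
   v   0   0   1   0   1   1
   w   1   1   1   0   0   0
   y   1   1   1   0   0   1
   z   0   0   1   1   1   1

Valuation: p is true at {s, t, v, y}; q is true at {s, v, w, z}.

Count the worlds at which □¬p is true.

0

s: successors {y, z}; ¬p there: y:F, z:T. ✗
t: successors {s, t, y}; ¬p there: s:F, t:F, y:F. ✗
v: successors {v, y, z}; ¬p there: v:F, y:F, z:T. ✗
w: successors {s, t, v}; ¬p there: s:F, t:F, v:F. ✗
y: successors {s, t, v, z}; ¬p there: s:F, t:F, v:F, z:T. ✗
z: successors {v, w, y, z}; ¬p there: v:F, w:T, y:F, z:T. ✗
Satisfying worlds: ∅.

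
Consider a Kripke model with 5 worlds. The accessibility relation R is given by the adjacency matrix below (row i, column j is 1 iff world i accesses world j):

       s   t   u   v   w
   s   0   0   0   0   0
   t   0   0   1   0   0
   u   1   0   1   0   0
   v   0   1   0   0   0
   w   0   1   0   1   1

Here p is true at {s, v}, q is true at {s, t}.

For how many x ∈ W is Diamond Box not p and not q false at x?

2

s: Diamond Box not p is F, not q is F. ✗
t: Diamond Box not p is F, not q is F. ✗
u: Diamond Box not p is T, not q is T. ✓
v: Diamond Box not p is T, not q is T. ✓
w: Diamond Box not p is T, not q is T. ✓
Satisfying worlds: {u, v, w}.
So Diamond Box not p and not q fails at the other 2 worlds.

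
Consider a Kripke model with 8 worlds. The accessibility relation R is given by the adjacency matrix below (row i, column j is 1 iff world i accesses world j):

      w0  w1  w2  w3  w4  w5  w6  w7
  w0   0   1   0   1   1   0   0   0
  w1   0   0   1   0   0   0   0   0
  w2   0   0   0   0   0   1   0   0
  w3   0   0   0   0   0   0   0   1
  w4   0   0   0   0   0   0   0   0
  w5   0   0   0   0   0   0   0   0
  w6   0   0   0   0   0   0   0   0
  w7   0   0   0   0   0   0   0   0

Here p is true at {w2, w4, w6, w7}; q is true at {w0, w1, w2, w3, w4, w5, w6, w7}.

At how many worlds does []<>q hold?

w0: successors {w1, w3, w4}; <>q there: w1:T, w3:T, w4:F. ✗
w1: successors {w2}; <>q there: w2:T. ✓
w2: successors {w5}; <>q there: w5:F. ✗
w3: successors {w7}; <>q there: w7:F. ✗
w4: no successors, so []<>q holds vacuously. ✓
w5: no successors, so []<>q holds vacuously. ✓
w6: no successors, so []<>q holds vacuously. ✓
w7: no successors, so []<>q holds vacuously. ✓
Satisfying worlds: {w1, w4, w5, w6, w7}.

5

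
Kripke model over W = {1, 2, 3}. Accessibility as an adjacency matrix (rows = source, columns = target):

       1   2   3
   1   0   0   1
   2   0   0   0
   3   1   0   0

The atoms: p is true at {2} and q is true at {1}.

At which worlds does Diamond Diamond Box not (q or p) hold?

1: successors {3}; Diamond Box not (q or p) there: 3:T. ✓
2: no successors, so Diamond Diamond Box not (q or p) fails. ✗
3: successors {1}; Diamond Box not (q or p) there: 1:F. ✗

{1}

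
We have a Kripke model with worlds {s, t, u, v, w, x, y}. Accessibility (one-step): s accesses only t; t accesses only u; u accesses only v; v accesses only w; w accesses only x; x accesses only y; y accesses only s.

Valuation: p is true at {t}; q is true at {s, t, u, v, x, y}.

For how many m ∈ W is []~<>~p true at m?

s: successors {t}; ~<>~p there: t:F. ✗
t: successors {u}; ~<>~p there: u:F. ✗
u: successors {v}; ~<>~p there: v:F. ✗
v: successors {w}; ~<>~p there: w:F. ✗
w: successors {x}; ~<>~p there: x:F. ✗
x: successors {y}; ~<>~p there: y:F. ✗
y: successors {s}; ~<>~p there: s:T. ✓
Satisfying worlds: {y}.

1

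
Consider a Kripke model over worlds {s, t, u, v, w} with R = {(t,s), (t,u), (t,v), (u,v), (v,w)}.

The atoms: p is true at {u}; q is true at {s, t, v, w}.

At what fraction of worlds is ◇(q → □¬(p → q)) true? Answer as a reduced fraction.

s: no successors, so ◇(q → □¬(p → q)) fails. ✗
t: successors {s, u, v}; q → □¬(p → q) there: s:T, u:T, v:F. ✓
u: successors {v}; q → □¬(p → q) there: v:F. ✗
v: successors {w}; q → □¬(p → q) there: w:T. ✓
w: no successors, so ◇(q → □¬(p → q)) fails. ✗
That's 2 of 5 worlds, so 2/5.

2/5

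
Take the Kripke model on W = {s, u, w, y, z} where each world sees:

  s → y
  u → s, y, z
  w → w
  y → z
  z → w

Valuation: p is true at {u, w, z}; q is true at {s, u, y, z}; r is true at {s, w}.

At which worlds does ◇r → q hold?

s: ◇r is F, q is T. ✓
u: ◇r is T, q is T. ✓
w: ◇r is T, q is F. ✗
y: ◇r is F, q is T. ✓
z: ◇r is T, q is T. ✓

{s, u, y, z}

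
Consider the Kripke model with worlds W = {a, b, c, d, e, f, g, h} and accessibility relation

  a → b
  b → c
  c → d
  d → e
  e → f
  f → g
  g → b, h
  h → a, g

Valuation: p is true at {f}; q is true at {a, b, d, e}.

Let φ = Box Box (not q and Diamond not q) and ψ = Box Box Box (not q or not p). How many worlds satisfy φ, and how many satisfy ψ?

For Box Box (not q and Diamond not q):
a: successors {b}; Box (not q and Diamond not q) there: b:F. ✗
b: successors {c}; Box (not q and Diamond not q) there: c:F. ✗
c: successors {d}; Box (not q and Diamond not q) there: d:F. ✗
d: successors {e}; Box (not q and Diamond not q) there: e:T. ✓
e: successors {f}; Box (not q and Diamond not q) there: f:T. ✓
f: successors {g}; Box (not q and Diamond not q) there: g:F. ✗
g: successors {b, h}; Box (not q and Diamond not q) there: b:F, h:F. ✗
h: successors {a, g}; Box (not q and Diamond not q) there: a:F, g:F. ✗
— 2 worlds.
For Box Box Box (not q or not p):
a: successors {b}; Box Box (not q or not p) there: b:T. ✓
b: successors {c}; Box Box (not q or not p) there: c:T. ✓
c: successors {d}; Box Box (not q or not p) there: d:T. ✓
d: successors {e}; Box Box (not q or not p) there: e:T. ✓
e: successors {f}; Box Box (not q or not p) there: f:T. ✓
f: successors {g}; Box Box (not q or not p) there: g:T. ✓
g: successors {b, h}; Box Box (not q or not p) there: b:T, h:T. ✓
h: successors {a, g}; Box Box (not q or not p) there: a:T, g:T. ✓
— 8 worlds.

2 and 8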